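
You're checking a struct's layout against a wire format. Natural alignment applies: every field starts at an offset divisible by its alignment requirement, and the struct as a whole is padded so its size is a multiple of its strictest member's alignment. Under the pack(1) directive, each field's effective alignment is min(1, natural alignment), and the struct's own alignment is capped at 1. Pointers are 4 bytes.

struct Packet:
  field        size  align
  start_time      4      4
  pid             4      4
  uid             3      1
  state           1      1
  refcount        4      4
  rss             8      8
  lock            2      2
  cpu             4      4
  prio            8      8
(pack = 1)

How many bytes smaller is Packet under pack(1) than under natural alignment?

2

natural layout:
  @0: start_time [4B, align 4] → 4
  @4: pid [4B, align 4] → 8
  @8: uid [3B, align 1] → 11
  @11: state [1B, align 1] → 12
  @12: refcount [4B, align 4] → 16
  @16: rss [8B, align 8] → 24
  @24: lock [2B, align 2] → 26
  +2 pad (align 4)
  @28: cpu [4B, align 4] → 32
  @32: prio [8B, align 8] → 40
  size 40, align 8
packed(1) layout:
  @0: start_time [4B, align 1] → 4
  @4: pid [4B, align 1] → 8
  @8: uid [3B, align 1] → 11
  @11: state [1B, align 1] → 12
  @12: refcount [4B, align 1] → 16
  @16: rss [8B, align 1] → 24
  @24: lock [2B, align 1] → 26
  @26: cpu [4B, align 1] → 30
  @30: prio [8B, align 1] → 38
  size 38, align 1
40 − 38 = 2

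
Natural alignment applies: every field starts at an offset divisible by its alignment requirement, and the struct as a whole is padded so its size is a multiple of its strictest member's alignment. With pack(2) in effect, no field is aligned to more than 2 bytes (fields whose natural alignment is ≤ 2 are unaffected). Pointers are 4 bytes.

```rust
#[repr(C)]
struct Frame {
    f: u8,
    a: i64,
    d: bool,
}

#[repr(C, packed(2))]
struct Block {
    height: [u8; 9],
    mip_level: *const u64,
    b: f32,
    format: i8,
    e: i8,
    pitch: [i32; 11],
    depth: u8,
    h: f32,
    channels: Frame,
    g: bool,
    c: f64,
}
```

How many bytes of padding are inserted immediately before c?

1

Frame: @0: f [1B, align 1] → 1; +7 pad (align 8); @8: a [8B, align 8] → 16; @16: d [1B, align 1] → 17; +7 tail pad (align 8); size 24, align 8
@0: height [9B, align 1] → 9
+1 pad (align 2)
@10: mip_level [4B, align 2] → 14
@14: b [4B, align 2] → 18
@18: format [1B, align 1] → 19
@19: e [1B, align 1] → 20
@20: pitch [44B, align 2] → 64
@64: depth [1B, align 1] → 65
+1 pad (align 2)
@66: h [4B, align 2] → 70
@70: channels [24B, align 2] → 94
@94: g [1B, align 1] → 95
+1 pad (align 2)
@96: c [8B, align 2] → 104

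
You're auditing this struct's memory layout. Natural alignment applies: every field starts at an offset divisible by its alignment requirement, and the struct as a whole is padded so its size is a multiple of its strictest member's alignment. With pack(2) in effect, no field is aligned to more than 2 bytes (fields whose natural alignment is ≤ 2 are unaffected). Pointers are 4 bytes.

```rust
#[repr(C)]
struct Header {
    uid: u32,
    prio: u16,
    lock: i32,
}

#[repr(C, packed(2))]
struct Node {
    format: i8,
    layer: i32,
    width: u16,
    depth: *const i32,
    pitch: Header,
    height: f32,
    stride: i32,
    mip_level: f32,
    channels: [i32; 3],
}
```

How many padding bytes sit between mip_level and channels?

0

Header: @0: uid [4B, align 4] → 4; @4: prio [2B, align 2] → 6; +2 pad (align 4); @8: lock [4B, align 4] → 12; size 12, align 4
@0: format [1B, align 1] → 1
+1 pad (align 2)
@2: layer [4B, align 2] → 6
@6: width [2B, align 2] → 8
@8: depth [4B, align 2] → 12
@12: pitch [12B, align 2] → 24
@24: height [4B, align 2] → 28
@28: stride [4B, align 2] → 32
@32: mip_level [4B, align 2] → 36
@36: channels [12B, align 2] → 48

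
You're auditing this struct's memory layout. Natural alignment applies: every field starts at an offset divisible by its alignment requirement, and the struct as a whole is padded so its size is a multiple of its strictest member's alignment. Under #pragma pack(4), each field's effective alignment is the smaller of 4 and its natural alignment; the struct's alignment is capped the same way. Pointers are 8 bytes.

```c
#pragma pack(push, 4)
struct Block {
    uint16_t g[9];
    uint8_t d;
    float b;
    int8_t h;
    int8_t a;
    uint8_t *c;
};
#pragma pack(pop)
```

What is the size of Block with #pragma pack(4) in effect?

36

0..18  g  (18B, 2-aligned)
18..19  d  (1B, 1-aligned)
19..20  -- padding (1B)
20..24  b  (4B, 4-aligned)
24..25  h  (1B, 1-aligned)
25..26  a  (1B, 1-aligned)
26..28  -- padding (2B)
28..36  c  (8B, 4-aligned)
sizeof = 36, alignof = 4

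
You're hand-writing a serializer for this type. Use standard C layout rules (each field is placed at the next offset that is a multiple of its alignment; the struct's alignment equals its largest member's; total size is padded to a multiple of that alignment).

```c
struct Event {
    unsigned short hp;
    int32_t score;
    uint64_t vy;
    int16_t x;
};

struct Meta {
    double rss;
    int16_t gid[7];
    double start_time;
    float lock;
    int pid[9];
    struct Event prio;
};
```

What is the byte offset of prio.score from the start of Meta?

Event: hp at 0 (size 2, align 2) → ends 2; pad 2 to align 4 for score; score at 4 (size 4, align 4) → ends 8; vy at 8 (size 8, align 8) → ends 16; x at 16 (size 2, align 2) → ends 18; tail pad 6 to reach multiple of 8; total 24 bytes, alignment 8
rss at 0 (size 8, align 8) → ends 8
gid at 8 (size 14, align 2) → ends 22
pad 2 to align 8 for start_time
start_time at 24 (size 8, align 8) → ends 32
lock at 32 (size 4, align 4) → ends 36
pid at 36 (size 36, align 4) → ends 72
prio at 72 (size 24, align 8) → ends 96
within Event: score at 4
72 + 4 = 76

76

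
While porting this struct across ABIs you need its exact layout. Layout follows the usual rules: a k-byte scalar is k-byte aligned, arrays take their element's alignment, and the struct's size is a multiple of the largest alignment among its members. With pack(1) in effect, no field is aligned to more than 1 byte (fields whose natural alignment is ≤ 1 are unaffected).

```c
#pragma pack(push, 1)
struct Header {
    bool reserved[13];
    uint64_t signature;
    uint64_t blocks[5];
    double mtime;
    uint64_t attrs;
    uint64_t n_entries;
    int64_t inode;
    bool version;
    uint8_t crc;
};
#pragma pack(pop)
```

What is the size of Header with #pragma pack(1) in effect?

95

0..13  reserved  (13B, 1-aligned)
13..21  signature  (8B, 1-aligned)
21..61  blocks  (40B, 1-aligned)
61..69  mtime  (8B, 1-aligned)
69..77  attrs  (8B, 1-aligned)
77..85  n_entries  (8B, 1-aligned)
85..93  inode  (8B, 1-aligned)
93..94  version  (1B, 1-aligned)
94..95  crc  (1B, 1-aligned)
sizeof = 95, alignof = 1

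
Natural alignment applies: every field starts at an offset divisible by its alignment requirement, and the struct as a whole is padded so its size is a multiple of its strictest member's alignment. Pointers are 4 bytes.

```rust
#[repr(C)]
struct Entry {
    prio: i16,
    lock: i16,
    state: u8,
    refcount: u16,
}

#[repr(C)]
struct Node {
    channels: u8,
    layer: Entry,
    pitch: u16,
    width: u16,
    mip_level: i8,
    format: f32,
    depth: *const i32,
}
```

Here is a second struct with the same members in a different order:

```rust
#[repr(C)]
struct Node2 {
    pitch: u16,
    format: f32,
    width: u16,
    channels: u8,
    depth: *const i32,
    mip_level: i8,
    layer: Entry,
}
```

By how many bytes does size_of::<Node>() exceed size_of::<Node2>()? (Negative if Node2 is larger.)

-4

Entry: prio at 0 (size 2, align 2) → ends 2; lock at 2 (size 2, align 2) → ends 4; state at 4 (size 1, align 1) → ends 5; pad 1 to align 2 for refcount; refcount at 6 (size 2, align 2) → ends 8; total 8 bytes, alignment 2
channels at 0 (size 1, align 1) → ends 1
pad 1 to align 2 for layer
layer at 2 (size 8, align 2) → ends 10
pitch at 10 (size 2, align 2) → ends 12
width at 12 (size 2, align 2) → ends 14
mip_level at 14 (size 1, align 1) → ends 15
pad 1 to align 4 for format
format at 16 (size 4, align 4) → ends 20
depth at 20 (size 4, align 4) → ends 24
total 24 bytes, alignment 4
— Node2 —
pitch at 0 (size 2, align 2) → ends 2
pad 2 to align 4 for format
format at 4 (size 4, align 4) → ends 8
width at 8 (size 2, align 2) → ends 10
channels at 10 (size 1, align 1) → ends 11
pad 1 to align 4 for depth
depth at 12 (size 4, align 4) → ends 16
mip_level at 16 (size 1, align 1) → ends 17
pad 1 to align 2 for layer
layer at 18 (size 8, align 2) → ends 26
tail pad 2 to reach multiple of 4
total 28 bytes, alignment 4
24 − 28 = -4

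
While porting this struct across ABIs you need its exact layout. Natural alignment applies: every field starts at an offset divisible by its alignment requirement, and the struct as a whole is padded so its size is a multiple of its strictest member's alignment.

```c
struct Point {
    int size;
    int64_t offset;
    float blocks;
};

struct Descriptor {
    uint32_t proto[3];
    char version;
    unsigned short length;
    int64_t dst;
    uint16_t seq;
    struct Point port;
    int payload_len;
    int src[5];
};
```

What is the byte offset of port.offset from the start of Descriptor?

Point: @0: size [4B, align 4] → 4; +4 pad (align 8); @8: offset [8B, align 8] → 16; @16: blocks [4B, align 4] → 20; +4 tail pad (align 8); size 24, align 8
@0: proto [12B, align 4] → 12
@12: version [1B, align 1] → 13
+1 pad (align 2)
@14: length [2B, align 2] → 16
@16: dst [8B, align 8] → 24
@24: seq [2B, align 2] → 26
+6 pad (align 8)
@32: port [24B, align 8] → 56
within Point: offset at 8
32 + 8 = 40

40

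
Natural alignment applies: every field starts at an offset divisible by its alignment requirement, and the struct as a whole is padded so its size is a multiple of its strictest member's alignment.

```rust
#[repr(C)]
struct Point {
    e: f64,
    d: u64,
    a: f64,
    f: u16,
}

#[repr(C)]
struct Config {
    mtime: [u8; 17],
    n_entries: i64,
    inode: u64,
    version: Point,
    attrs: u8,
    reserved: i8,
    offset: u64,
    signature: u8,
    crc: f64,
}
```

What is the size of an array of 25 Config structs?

Point: e at 0 (size 8, align 8) → ends 8; d at 8 (size 8, align 8) → ends 16; a at 16 (size 8, align 8) → ends 24; f at 24 (size 2, align 2) → ends 26; tail pad 6 to reach multiple of 8; total 32 bytes, alignment 8
mtime at 0 (size 17, align 1) → ends 17
pad 7 to align 8 for n_entries
n_entries at 24 (size 8, align 8) → ends 32
inode at 32 (size 8, align 8) → ends 40
version at 40 (size 32, align 8) → ends 72
attrs at 72 (size 1, align 1) → ends 73
reserved at 73 (size 1, align 1) → ends 74
pad 6 to align 8 for offset
offset at 80 (size 8, align 8) → ends 88
signature at 88 (size 1, align 1) → ends 89
pad 7 to align 8 for crc
crc at 96 (size 8, align 8) → ends 104
total 104 bytes, alignment 8
array of 25: 25 × 104 = 2600

2600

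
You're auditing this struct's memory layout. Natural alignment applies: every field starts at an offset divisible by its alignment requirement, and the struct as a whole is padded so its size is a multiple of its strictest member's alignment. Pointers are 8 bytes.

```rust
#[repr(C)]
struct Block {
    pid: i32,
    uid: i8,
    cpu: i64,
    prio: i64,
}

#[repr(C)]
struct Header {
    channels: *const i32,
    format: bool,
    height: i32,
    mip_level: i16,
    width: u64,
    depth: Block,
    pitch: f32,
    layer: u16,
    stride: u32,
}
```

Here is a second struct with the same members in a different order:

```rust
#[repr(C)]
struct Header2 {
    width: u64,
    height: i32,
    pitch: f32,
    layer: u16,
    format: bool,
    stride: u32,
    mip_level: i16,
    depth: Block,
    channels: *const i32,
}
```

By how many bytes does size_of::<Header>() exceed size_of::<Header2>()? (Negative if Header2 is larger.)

Block: 0..4  pid  (4B, 4-aligned); 4..5  uid  (1B, 1-aligned); 5..8  -- padding (3B); 8..16  cpu  (8B, 8-aligned); 16..24  prio  (8B, 8-aligned); sizeof = 24, alignof = 8
0..8  channels  (8B, 8-aligned)
8..9  format  (1B, 1-aligned)
9..12  -- padding (3B)
12..16  height  (4B, 4-aligned)
16..18  mip_level  (2B, 2-aligned)
18..24  -- padding (6B)
24..32  width  (8B, 8-aligned)
32..56  depth  (24B, 8-aligned)
56..60  pitch  (4B, 4-aligned)
60..62  layer  (2B, 2-aligned)
62..64  -- padding (2B)
64..68  stride  (4B, 4-aligned)
68..72  -- tail padding (4B)
sizeof = 72, alignof = 8
— Header2 —
0..8  width  (8B, 8-aligned)
8..12  height  (4B, 4-aligned)
12..16  pitch  (4B, 4-aligned)
16..18  layer  (2B, 2-aligned)
18..19  format  (1B, 1-aligned)
19..20  -- padding (1B)
20..24  stride  (4B, 4-aligned)
24..26  mip_level  (2B, 2-aligned)
26..32  -- padding (6B)
32..56  depth  (24B, 8-aligned)
56..64  channels  (8B, 8-aligned)
sizeof = 64, alignof = 8
72 − 64 = 8

8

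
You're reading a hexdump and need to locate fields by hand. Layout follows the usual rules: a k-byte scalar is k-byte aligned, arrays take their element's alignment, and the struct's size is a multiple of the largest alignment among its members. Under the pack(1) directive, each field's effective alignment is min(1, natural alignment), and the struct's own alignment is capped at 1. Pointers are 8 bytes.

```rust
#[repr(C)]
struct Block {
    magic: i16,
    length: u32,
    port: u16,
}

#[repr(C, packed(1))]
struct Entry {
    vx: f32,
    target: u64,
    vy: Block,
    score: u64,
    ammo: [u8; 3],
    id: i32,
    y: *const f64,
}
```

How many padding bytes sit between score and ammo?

Block: magic at 0 (size 2, align 2) → ends 2; pad 2 to align 4 for length; length at 4 (size 4, align 4) → ends 8; port at 8 (size 2, align 2) → ends 10; tail pad 2 to reach multiple of 4; total 12 bytes, alignment 4
vx at 0 (size 4, align 1) → ends 4
target at 4 (size 8, align 1) → ends 12
vy at 12 (size 12, align 1) → ends 24
score at 24 (size 8, align 1) → ends 32
ammo at 32 (size 3, align 1) → ends 35

0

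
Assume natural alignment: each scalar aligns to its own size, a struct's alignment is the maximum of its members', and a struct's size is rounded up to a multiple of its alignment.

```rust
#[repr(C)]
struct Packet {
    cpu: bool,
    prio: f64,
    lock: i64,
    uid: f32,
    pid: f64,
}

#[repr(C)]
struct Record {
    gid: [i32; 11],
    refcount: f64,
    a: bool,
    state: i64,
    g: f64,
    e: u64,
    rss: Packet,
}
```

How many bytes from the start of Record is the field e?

Packet: 0..1  cpu  (1B, 1-aligned); 1..8  -- padding (7B); 8..16  prio  (8B, 8-aligned); 16..24  lock  (8B, 8-aligned); 24..28  uid  (4B, 4-aligned); 28..32  -- padding (4B); 32..40  pid  (8B, 8-aligned); sizeof = 40, alignof = 8
0..44  gid  (44B, 4-aligned)
44..48  -- padding (4B)
48..56  refcount  (8B, 8-aligned)
56..57  a  (1B, 1-aligned)
57..64  -- padding (7B)
64..72  state  (8B, 8-aligned)
72..80  g  (8B, 8-aligned)
80..88  e  (8B, 8-aligned)

80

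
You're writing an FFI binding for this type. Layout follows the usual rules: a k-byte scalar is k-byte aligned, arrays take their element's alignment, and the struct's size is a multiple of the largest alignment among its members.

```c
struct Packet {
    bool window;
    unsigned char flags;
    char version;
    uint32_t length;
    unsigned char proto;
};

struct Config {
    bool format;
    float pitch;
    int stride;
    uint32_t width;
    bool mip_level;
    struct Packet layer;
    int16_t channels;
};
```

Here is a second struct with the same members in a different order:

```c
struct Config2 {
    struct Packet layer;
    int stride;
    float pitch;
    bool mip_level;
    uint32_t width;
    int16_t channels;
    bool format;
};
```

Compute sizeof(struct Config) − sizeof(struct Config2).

Packet: 0..1  window  (1B, 1-aligned); 1..2  flags  (1B, 1-aligned); 2..3  version  (1B, 1-aligned); 3..4  -- padding (1B); 4..8  length  (4B, 4-aligned); 8..9  proto  (1B, 1-aligned); 9..12  -- tail padding (3B); sizeof = 12, alignof = 4
0..1  format  (1B, 1-aligned)
1..4  -- padding (3B)
4..8  pitch  (4B, 4-aligned)
8..12  stride  (4B, 4-aligned)
12..16  width  (4B, 4-aligned)
16..17  mip_level  (1B, 1-aligned)
17..20  -- padding (3B)
20..32  layer  (12B, 4-aligned)
32..34  channels  (2B, 2-aligned)
34..36  -- tail padding (2B)
sizeof = 36, alignof = 4
— Config2 —
0..12  layer  (12B, 4-aligned)
12..16  stride  (4B, 4-aligned)
16..20  pitch  (4B, 4-aligned)
20..21  mip_level  (1B, 1-aligned)
21..24  -- padding (3B)
24..28  width  (4B, 4-aligned)
28..30  channels  (2B, 2-aligned)
30..31  format  (1B, 1-aligned)
31..32  -- tail padding (1B)
sizeof = 32, alignof = 4
36 − 32 = 4

4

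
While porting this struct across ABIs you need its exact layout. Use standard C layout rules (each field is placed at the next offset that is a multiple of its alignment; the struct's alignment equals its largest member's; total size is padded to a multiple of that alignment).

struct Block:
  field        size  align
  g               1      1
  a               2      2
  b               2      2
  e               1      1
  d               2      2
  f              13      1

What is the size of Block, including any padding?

g at 0 (size 1, align 1) → ends 1
pad 1 to align 2 for a
a at 2 (size 2, align 2) → ends 4
b at 4 (size 2, align 2) → ends 6
e at 6 (size 1, align 1) → ends 7
pad 1 to align 2 for d
d at 8 (size 2, align 2) → ends 10
f at 10 (size 13, align 1) → ends 23
tail pad 1 to reach multiple of 2
total 24 bytes, alignment 2

24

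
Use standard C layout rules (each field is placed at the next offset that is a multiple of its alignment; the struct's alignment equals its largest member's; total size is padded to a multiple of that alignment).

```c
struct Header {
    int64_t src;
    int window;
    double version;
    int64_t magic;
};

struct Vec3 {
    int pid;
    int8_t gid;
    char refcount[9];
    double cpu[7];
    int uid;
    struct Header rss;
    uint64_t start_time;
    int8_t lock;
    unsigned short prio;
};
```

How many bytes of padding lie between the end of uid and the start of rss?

Header: src at 0 (size 8, align 8) → ends 8; window at 8 (size 4, align 4) → ends 12; pad 4 to align 8 for version; version at 16 (size 8, align 8) → ends 24; magic at 24 (size 8, align 8) → ends 32; total 32 bytes, alignment 8
pid at 0 (size 4, align 4) → ends 4
gid at 4 (size 1, align 1) → ends 5
refcount at 5 (size 9, align 1) → ends 14
pad 2 to align 8 for cpu
cpu at 16 (size 56, align 8) → ends 72
uid at 72 (size 4, align 4) → ends 76
pad 4 to align 8 for rss
rss at 80 (size 32, align 8) → ends 112

4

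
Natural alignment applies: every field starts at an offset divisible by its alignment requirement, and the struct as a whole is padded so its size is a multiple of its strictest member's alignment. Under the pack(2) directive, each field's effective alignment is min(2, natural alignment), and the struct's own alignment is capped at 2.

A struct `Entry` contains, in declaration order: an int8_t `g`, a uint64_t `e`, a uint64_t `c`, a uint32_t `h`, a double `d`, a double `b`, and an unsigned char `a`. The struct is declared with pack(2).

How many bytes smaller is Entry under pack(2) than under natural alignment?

16

natural layout:
  0..1  g  (1B, 1-aligned)
  1..8  -- padding (7B)
  8..16  e  (8B, 8-aligned)
  16..24  c  (8B, 8-aligned)
  24..28  h  (4B, 4-aligned)
  28..32  -- padding (4B)
  32..40  d  (8B, 8-aligned)
  40..48  b  (8B, 8-aligned)
  48..49  a  (1B, 1-aligned)
  49..56  -- tail padding (7B)
  sizeof = 56, alignof = 8
packed(2) layout:
  0..1  g  (1B, 1-aligned)
  1..2  -- padding (1B)
  2..10  e  (8B, 2-aligned)
  10..18  c  (8B, 2-aligned)
  18..22  h  (4B, 2-aligned)
  22..30  d  (8B, 2-aligned)
  30..38  b  (8B, 2-aligned)
  38..39  a  (1B, 1-aligned)
  39..40  -- tail padding (1B)
  sizeof = 40, alignof = 2
56 − 40 = 16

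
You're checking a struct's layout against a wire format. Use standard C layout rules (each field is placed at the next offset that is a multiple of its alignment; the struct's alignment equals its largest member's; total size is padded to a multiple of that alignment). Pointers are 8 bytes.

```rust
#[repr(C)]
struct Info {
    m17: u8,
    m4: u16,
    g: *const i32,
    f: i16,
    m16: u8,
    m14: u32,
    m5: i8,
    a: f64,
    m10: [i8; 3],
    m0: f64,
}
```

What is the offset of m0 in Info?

@0: m17 [1B, align 1] → 1
+1 pad (align 2)
@2: m4 [2B, align 2] → 4
+4 pad (align 8)
@8: g [8B, align 8] → 16
@16: f [2B, align 2] → 18
@18: m16 [1B, align 1] → 19
+1 pad (align 4)
@20: m14 [4B, align 4] → 24
@24: m5 [1B, align 1] → 25
+7 pad (align 8)
@32: a [8B, align 8] → 40
@40: m10 [3B, align 1] → 43
+5 pad (align 8)
@48: m0 [8B, align 8] → 56

48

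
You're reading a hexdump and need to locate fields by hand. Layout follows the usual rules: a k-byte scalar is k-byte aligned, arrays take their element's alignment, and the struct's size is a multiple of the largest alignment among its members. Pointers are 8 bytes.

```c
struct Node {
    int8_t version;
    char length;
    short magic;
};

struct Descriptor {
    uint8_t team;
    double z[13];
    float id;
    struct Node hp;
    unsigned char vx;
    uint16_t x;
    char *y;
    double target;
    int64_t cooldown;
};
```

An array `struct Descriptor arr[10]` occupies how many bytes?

Node: version at 0 (size 1, align 1) → ends 1; length at 1 (size 1, align 1) → ends 2; magic at 2 (size 2, align 2) → ends 4; total 4 bytes, alignment 2
team at 0 (size 1, align 1) → ends 1
pad 7 to align 8 for z
z at 8 (size 104, align 8) → ends 112
id at 112 (size 4, align 4) → ends 116
hp at 116 (size 4, align 2) → ends 120
vx at 120 (size 1, align 1) → ends 121
pad 1 to align 2 for x
x at 122 (size 2, align 2) → ends 124
pad 4 to align 8 for y
y at 128 (size 8, align 8) → ends 136
target at 136 (size 8, align 8) → ends 144
cooldown at 144 (size 8, align 8) → ends 152
total 152 bytes, alignment 8
array of 10: 10 × 152 = 1520

1520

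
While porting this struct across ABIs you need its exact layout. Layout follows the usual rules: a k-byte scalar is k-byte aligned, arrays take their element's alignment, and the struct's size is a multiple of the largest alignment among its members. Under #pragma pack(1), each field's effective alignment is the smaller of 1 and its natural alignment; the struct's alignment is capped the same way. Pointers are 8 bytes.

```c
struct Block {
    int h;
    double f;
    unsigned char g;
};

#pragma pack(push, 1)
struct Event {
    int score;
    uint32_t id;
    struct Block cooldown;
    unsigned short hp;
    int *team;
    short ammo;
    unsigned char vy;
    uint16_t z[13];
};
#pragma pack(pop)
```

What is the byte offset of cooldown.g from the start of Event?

Block: h at 0 (size 4, align 4) → ends 4; pad 4 to align 8 for f; f at 8 (size 8, align 8) → ends 16; g at 16 (size 1, align 1) → ends 17; tail pad 7 to reach multiple of 8; total 24 bytes, alignment 8
score at 0 (size 4, align 1) → ends 4
id at 4 (size 4, align 1) → ends 8
cooldown at 8 (size 24, align 1) → ends 32
within Block: g at 16
8 + 16 = 24

24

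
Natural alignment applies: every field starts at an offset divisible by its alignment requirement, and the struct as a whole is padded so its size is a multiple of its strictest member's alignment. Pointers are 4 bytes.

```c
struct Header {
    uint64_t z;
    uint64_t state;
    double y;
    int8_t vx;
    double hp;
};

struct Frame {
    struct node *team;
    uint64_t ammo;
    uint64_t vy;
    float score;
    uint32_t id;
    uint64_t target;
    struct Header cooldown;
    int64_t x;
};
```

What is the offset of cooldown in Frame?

Header: @0: z [8B, align 8] → 8; @8: state [8B, align 8] → 16; @16: y [8B, align 8] → 24; @24: vx [1B, align 1] → 25; +7 pad (align 8); @32: hp [8B, align 8] → 40; size 40, align 8
@0: team [4B, align 4] → 4
+4 pad (align 8)
@8: ammo [8B, align 8] → 16
@16: vy [8B, align 8] → 24
@24: score [4B, align 4] → 28
@28: id [4B, align 4] → 32
@32: target [8B, align 8] → 40
@40: cooldown [40B, align 8] → 80

40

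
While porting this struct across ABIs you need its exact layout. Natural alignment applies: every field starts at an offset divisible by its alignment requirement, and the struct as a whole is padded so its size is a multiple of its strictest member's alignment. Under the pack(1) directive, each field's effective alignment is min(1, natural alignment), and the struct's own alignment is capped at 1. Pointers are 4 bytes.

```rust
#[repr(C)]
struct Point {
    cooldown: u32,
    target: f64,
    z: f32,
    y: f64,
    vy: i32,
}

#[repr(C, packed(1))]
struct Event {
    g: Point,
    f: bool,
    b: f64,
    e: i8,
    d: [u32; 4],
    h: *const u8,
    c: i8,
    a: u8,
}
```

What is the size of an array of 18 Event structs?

1296

Point: cooldown at 0 (size 4, align 4) → ends 4; pad 4 to align 8 for target; target at 8 (size 8, align 8) → ends 16; z at 16 (size 4, align 4) → ends 20; pad 4 to align 8 for y; y at 24 (size 8, align 8) → ends 32; vy at 32 (size 4, align 4) → ends 36; tail pad 4 to reach multiple of 8; total 40 bytes, alignment 8
g at 0 (size 40, align 1) → ends 40
f at 40 (size 1, align 1) → ends 41
b at 41 (size 8, align 1) → ends 49
e at 49 (size 1, align 1) → ends 50
d at 50 (size 16, align 1) → ends 66
h at 66 (size 4, align 1) → ends 70
c at 70 (size 1, align 1) → ends 71
a at 71 (size 1, align 1) → ends 72
total 72 bytes, alignment 1
array of 18: 18 × 72 = 1296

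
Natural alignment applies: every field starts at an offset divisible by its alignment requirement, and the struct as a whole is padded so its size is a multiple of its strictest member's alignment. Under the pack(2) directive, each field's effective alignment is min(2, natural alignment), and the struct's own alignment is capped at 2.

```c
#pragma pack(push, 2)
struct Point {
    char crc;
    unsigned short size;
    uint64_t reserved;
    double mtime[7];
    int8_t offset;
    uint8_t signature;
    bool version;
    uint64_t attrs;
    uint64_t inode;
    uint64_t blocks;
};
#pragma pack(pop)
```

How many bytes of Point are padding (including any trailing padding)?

0..1  crc  (1B, 1-aligned)
1..2  -- padding (1B)
2..4  size  (2B, 2-aligned)
4..12  reserved  (8B, 2-aligned)
12..68  mtime  (56B, 2-aligned)
68..69  offset  (1B, 1-aligned)
69..70  signature  (1B, 1-aligned)
70..71  version  (1B, 1-aligned)
71..72  -- padding (1B)
72..80  attrs  (8B, 2-aligned)
80..88  inode  (8B, 2-aligned)
88..96  blocks  (8B, 2-aligned)
sizeof = 96, alignof = 2
data bytes 94, size 96 → padding 2

2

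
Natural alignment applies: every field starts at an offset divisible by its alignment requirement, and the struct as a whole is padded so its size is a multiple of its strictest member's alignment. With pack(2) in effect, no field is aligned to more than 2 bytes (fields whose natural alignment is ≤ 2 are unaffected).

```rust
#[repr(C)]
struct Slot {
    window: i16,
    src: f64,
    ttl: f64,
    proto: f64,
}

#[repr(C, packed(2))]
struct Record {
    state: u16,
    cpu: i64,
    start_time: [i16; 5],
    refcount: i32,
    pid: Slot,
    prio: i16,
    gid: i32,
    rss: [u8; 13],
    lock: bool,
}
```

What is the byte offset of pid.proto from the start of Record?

48

Slot: window at 0 (size 2, align 2) → ends 2; pad 6 to align 8 for src; src at 8 (size 8, align 8) → ends 16; ttl at 16 (size 8, align 8) → ends 24; proto at 24 (size 8, align 8) → ends 32; total 32 bytes, alignment 8
state at 0 (size 2, align 2) → ends 2
cpu at 2 (size 8, align 2) → ends 10
start_time at 10 (size 10, align 2) → ends 20
refcount at 20 (size 4, align 2) → ends 24
pid at 24 (size 32, align 2) → ends 56
within Slot: proto at 24
24 + 24 = 48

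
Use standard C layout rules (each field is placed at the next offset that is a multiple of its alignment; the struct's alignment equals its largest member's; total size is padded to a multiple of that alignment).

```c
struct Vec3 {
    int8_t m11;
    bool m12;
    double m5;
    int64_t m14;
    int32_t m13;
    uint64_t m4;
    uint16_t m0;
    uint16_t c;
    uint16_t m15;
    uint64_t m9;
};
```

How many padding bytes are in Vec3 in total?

m11 at 0 (size 1, align 1) → ends 1
m12 at 1 (size 1, align 1) → ends 2
pad 6 to align 8 for m5
m5 at 8 (size 8, align 8) → ends 16
m14 at 16 (size 8, align 8) → ends 24
m13 at 24 (size 4, align 4) → ends 28
pad 4 to align 8 for m4
m4 at 32 (size 8, align 8) → ends 40
m0 at 40 (size 2, align 2) → ends 42
c at 42 (size 2, align 2) → ends 44
m15 at 44 (size 2, align 2) → ends 46
pad 2 to align 8 for m9
m9 at 48 (size 8, align 8) → ends 56
total 56 bytes, alignment 8
data bytes 44, size 56 → padding 12

12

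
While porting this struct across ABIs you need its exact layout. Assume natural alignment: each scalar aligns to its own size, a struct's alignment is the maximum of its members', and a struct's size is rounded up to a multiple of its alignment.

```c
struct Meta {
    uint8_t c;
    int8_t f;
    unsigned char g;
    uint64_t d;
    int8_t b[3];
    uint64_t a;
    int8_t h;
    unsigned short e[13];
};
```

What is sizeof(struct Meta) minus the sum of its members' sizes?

15

0..1  c  (1B, 1-aligned)
1..2  f  (1B, 1-aligned)
2..3  g  (1B, 1-aligned)
3..8  -- padding (5B)
8..16  d  (8B, 8-aligned)
16..19  b  (3B, 1-aligned)
19..24  -- padding (5B)
24..32  a  (8B, 8-aligned)
32..33  h  (1B, 1-aligned)
33..34  -- padding (1B)
34..60  e  (26B, 2-aligned)
60..64  -- tail padding (4B)
sizeof = 64, alignof = 8
data bytes 49, size 64 → padding 15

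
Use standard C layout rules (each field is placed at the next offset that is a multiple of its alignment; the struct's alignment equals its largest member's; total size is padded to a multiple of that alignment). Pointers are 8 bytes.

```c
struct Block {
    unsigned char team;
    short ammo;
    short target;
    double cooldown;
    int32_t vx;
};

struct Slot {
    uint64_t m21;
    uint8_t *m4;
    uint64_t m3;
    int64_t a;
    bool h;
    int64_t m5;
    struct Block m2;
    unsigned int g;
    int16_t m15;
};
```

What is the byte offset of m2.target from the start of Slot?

52

Block: @0: team [1B, align 1] → 1; +1 pad (align 2); @2: ammo [2B, align 2] → 4; @4: target [2B, align 2] → 6; +2 pad (align 8); @8: cooldown [8B, align 8] → 16; @16: vx [4B, align 4] → 20; +4 tail pad (align 8); size 24, align 8
@0: m21 [8B, align 8] → 8
@8: m4 [8B, align 8] → 16
@16: m3 [8B, align 8] → 24
@24: a [8B, align 8] → 32
@32: h [1B, align 1] → 33
+7 pad (align 8)
@40: m5 [8B, align 8] → 48
@48: m2 [24B, align 8] → 72
within Block: target at 4
48 + 4 = 52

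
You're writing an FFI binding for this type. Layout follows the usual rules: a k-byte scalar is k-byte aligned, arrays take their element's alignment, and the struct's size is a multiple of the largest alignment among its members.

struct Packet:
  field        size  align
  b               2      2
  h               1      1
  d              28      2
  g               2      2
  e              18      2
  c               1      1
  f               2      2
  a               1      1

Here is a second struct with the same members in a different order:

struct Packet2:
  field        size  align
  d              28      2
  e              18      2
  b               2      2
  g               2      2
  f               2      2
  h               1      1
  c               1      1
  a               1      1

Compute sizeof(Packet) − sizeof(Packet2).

2

@0: b [2B, align 2] → 2
@2: h [1B, align 1] → 3
+1 pad (align 2)
@4: d [28B, align 2] → 32
@32: g [2B, align 2] → 34
@34: e [18B, align 2] → 52
@52: c [1B, align 1] → 53
+1 pad (align 2)
@54: f [2B, align 2] → 56
@56: a [1B, align 1] → 57
+1 tail pad (align 2)
size 58, align 2
— Packet2 —
@0: d [28B, align 2] → 28
@28: e [18B, align 2] → 46
@46: b [2B, align 2] → 48
@48: g [2B, align 2] → 50
@50: f [2B, align 2] → 52
@52: h [1B, align 1] → 53
@53: c [1B, align 1] → 54
@54: a [1B, align 1] → 55
+1 tail pad (align 2)
size 56, align 2
58 − 56 = 2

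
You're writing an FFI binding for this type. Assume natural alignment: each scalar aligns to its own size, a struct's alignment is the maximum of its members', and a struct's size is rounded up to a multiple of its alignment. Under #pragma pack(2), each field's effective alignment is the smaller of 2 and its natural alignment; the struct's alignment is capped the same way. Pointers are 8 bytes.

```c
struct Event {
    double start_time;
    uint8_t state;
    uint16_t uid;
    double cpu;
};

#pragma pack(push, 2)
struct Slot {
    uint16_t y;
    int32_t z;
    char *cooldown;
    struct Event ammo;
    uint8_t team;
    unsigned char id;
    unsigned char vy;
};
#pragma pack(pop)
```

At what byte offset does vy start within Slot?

40

Event: start_time at 0 (size 8, align 8) → ends 8; state at 8 (size 1, align 1) → ends 9; pad 1 to align 2 for uid; uid at 10 (size 2, align 2) → ends 12; pad 4 to align 8 for cpu; cpu at 16 (size 8, align 8) → ends 24; total 24 bytes, alignment 8
y at 0 (size 2, align 2) → ends 2
z at 2 (size 4, align 2) → ends 6
cooldown at 6 (size 8, align 2) → ends 14
ammo at 14 (size 24, align 2) → ends 38
team at 38 (size 1, align 1) → ends 39
id at 39 (size 1, align 1) → ends 40
vy at 40 (size 1, align 1) → ends 41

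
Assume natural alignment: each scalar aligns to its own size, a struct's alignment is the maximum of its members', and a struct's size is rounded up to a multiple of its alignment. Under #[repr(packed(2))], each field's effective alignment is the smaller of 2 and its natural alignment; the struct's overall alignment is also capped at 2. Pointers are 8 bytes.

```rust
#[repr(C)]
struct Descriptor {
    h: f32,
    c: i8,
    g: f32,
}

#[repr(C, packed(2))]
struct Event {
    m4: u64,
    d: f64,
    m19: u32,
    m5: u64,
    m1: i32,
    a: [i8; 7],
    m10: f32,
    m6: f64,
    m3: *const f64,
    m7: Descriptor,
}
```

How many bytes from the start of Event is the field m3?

52

Descriptor: h at 0 (size 4, align 4) → ends 4; c at 4 (size 1, align 1) → ends 5; pad 3 to align 4 for g; g at 8 (size 4, align 4) → ends 12; total 12 bytes, alignment 4
m4 at 0 (size 8, align 2) → ends 8
d at 8 (size 8, align 2) → ends 16
m19 at 16 (size 4, align 2) → ends 20
m5 at 20 (size 8, align 2) → ends 28
m1 at 28 (size 4, align 2) → ends 32
a at 32 (size 7, align 1) → ends 39
pad 1 to align 2 for m10
m10 at 40 (size 4, align 2) → ends 44
m6 at 44 (size 8, align 2) → ends 52
m3 at 52 (size 8, align 2) → ends 60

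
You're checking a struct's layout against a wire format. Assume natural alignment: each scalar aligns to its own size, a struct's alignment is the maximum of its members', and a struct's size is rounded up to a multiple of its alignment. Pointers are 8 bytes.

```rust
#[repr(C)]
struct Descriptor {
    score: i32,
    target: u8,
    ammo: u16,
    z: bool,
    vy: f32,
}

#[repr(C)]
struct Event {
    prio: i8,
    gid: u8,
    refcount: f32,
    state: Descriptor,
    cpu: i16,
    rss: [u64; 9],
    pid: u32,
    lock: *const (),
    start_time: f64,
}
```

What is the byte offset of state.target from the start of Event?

12

Descriptor: 0..4  score  (4B, 4-aligned); 4..5  target  (1B, 1-aligned); 5..6  -- padding (1B); 6..8  ammo  (2B, 2-aligned); 8..9  z  (1B, 1-aligned); 9..12  -- padding (3B); 12..16  vy  (4B, 4-aligned); sizeof = 16, alignof = 4
0..1  prio  (1B, 1-aligned)
1..2  gid  (1B, 1-aligned)
2..4  -- padding (2B)
4..8  refcount  (4B, 4-aligned)
8..24  state  (16B, 4-aligned)
within Descriptor: target at 4
8 + 4 = 12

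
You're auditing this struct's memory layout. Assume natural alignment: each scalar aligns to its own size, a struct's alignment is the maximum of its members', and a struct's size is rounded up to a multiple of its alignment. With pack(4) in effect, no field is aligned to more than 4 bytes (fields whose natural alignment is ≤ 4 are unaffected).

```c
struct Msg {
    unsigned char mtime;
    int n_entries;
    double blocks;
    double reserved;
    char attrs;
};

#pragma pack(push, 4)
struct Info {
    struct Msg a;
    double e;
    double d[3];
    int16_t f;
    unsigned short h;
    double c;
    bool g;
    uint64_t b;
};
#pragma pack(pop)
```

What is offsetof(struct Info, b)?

80

Msg: 0..1  mtime  (1B, 1-aligned); 1..4  -- padding (3B); 4..8  n_entries  (4B, 4-aligned); 8..16  blocks  (8B, 8-aligned); 16..24  reserved  (8B, 8-aligned); 24..25  attrs  (1B, 1-aligned); 25..32  -- tail padding (7B); sizeof = 32, alignof = 8
0..32  a  (32B, 4-aligned)
32..40  e  (8B, 4-aligned)
40..64  d  (24B, 4-aligned)
64..66  f  (2B, 2-aligned)
66..68  h  (2B, 2-aligned)
68..76  c  (8B, 4-aligned)
76..77  g  (1B, 1-aligned)
77..80  -- padding (3B)
80..88  b  (8B, 4-aligned)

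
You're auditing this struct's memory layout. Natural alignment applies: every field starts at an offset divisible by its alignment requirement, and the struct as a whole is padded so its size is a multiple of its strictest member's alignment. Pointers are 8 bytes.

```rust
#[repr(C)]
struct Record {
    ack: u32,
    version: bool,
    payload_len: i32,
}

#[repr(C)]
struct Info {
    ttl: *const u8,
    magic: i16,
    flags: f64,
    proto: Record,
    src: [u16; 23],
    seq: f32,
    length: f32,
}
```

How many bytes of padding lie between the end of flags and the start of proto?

Record: 0..4  ack  (4B, 4-aligned); 4..5  version  (1B, 1-aligned); 5..8  -- padding (3B); 8..12  payload_len  (4B, 4-aligned); sizeof = 12, alignof = 4
0..8  ttl  (8B, 8-aligned)
8..10  magic  (2B, 2-aligned)
10..16  -- padding (6B)
16..24  flags  (8B, 8-aligned)
24..36  proto  (12B, 4-aligned)

0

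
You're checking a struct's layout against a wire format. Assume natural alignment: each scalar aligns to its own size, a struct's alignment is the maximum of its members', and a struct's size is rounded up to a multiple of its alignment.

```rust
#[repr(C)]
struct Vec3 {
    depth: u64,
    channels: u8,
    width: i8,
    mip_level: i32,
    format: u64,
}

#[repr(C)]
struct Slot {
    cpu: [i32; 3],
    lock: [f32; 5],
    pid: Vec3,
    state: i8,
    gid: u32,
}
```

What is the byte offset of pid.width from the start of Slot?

41

Vec3: 0..8  depth  (8B, 8-aligned); 8..9  channels  (1B, 1-aligned); 9..10  width  (1B, 1-aligned); 10..12  -- padding (2B); 12..16  mip_level  (4B, 4-aligned); 16..24  format  (8B, 8-aligned); sizeof = 24, alignof = 8
0..12  cpu  (12B, 4-aligned)
12..32  lock  (20B, 4-aligned)
32..56  pid  (24B, 8-aligned)
within Vec3: width at 9
32 + 9 = 41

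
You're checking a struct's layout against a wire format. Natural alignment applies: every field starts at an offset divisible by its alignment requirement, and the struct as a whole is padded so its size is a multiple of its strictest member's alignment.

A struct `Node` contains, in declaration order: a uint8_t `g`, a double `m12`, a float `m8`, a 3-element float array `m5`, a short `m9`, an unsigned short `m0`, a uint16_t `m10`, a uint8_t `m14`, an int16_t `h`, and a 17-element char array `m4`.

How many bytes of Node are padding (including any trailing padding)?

13

g at 0 (size 1, align 1) → ends 1
pad 7 to align 8 for m12
m12 at 8 (size 8, align 8) → ends 16
m8 at 16 (size 4, align 4) → ends 20
m5 at 20 (size 12, align 4) → ends 32
m9 at 32 (size 2, align 2) → ends 34
m0 at 34 (size 2, align 2) → ends 36
m10 at 36 (size 2, align 2) → ends 38
m14 at 38 (size 1, align 1) → ends 39
pad 1 to align 2 for h
h at 40 (size 2, align 2) → ends 42
m4 at 42 (size 17, align 1) → ends 59
tail pad 5 to reach multiple of 8
total 64 bytes, alignment 8
data bytes 51, size 64 → padding 13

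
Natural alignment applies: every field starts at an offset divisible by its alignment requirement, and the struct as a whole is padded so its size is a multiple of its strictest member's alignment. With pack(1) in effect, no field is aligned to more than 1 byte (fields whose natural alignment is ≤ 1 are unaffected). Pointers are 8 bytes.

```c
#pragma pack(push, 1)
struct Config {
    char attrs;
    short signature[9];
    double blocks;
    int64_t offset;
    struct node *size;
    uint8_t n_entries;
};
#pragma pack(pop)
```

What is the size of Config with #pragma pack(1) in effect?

@0: attrs [1B, align 1] → 1
@1: signature [18B, align 1] → 19
@19: blocks [8B, align 1] → 27
@27: offset [8B, align 1] → 35
@35: size [8B, align 1] → 43
@43: n_entries [1B, align 1] → 44
size 44, align 1

44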